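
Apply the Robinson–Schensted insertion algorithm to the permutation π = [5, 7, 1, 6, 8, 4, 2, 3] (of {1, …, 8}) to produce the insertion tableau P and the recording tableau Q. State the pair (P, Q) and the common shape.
P = [1, 2, 3] / [4, 6, 8] / [5] / [7];  Q = [1, 2, 5] / [3, 4, 8] / [6] / [7];  common shape = (3, 3, 1, 1)

Row-insert the values π_1, π_2, … into P one at a time, bumping the leftmost entry strictly greater than the inserted value down to the next row. The recording tableau Q records, in position (i, j), the step at which that cell was added to P.
  Insert 5 (step 1): P = [5];  Q = [1]
  Insert 7 (step 2): P = [5, 7];  Q = [1, 2]
  Insert 1 (step 3): P = [1, 7] / [5];  Q = [1, 2] / [3]
  Insert 6 (step 4): P = [1, 6] / [5, 7];  Q = [1, 2] / [3, 4]
  Insert 8 (step 5): P = [1, 6, 8] / [5, 7];  Q = [1, 2, 5] / [3, 4]
  Insert 4 (step 6): P = [1, 4, 8] / [5, 6] / [7];  Q = [1, 2, 5] / [3, 4] / [6]
  Insert 2 (step 7): P = [1, 2, 8] / [4, 6] / [5] / [7];  Q = [1, 2, 5] / [3, 4] / [6] / [7]
  Insert 3 (step 8): P = [1, 2, 3] / [4, 6, 8] / [5] / [7];  Q = [1, 2, 5] / [3, 4, 8] / [6] / [7]
Final shape: (3, 3, 1, 1).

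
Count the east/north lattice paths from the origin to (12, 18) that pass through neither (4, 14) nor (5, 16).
Number of paths = 84576441

Inclusion–exclusion. Total paths: C(30, 12) = 86493225. Through P₁: C(18, 4)·C(12, 8) = 1514700. Through P₂: C(21, 5)·C(9, 7) = 732564. Since P₁ is strictly southwest of P₂, a monotone path through both must visit P₁ then P₂; paths through both = C(18, 4)·C(3, 1)·C(9, 7) = 330480. Avoid both = 86493225 − 1514700 − 732564 + 330480 = 84576441.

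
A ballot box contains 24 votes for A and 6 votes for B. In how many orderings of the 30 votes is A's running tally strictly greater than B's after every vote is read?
Strict-lead orderings = 356265

Total orderings of the 30 votes with 24 for A: C(30, 24) = 593775. By the Bertrand ballot formula (Cycle Lemma / reflection principle), the number of orderings in which A is strictly ahead of B throughout is (p − q)/(p + q) · C(p + q, p) = (24 − 6)/(24 + 6) · 593775 = 356265.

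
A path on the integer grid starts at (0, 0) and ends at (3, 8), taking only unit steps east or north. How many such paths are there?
Number of paths = 165

A monotone lattice path from (0, 0) to (3, 8) consists of 3 east steps and 8 north steps in some order, so it is determined by which 3 of the 11 steps are east. The count is C(11, 3) = 165.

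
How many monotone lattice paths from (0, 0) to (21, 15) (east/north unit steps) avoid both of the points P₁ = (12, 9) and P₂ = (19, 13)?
Number of paths = 2594522710

Inclusion–exclusion. Total paths: C(36, 21) = 5567902560. Through P₁: C(21, 12)·C(15, 9) = 1471119650. Through P₂: C(32, 19)·C(4, 2) = 2084241600. Since P₁ is strictly southwest of P₂, a monotone path through both must visit P₁ then P₂; paths through both = C(21, 12)·C(11, 7)·C(4, 2) = 581981400. Avoid both = 5567902560 − 1471119650 − 2084241600 + 581981400 = 2594522710.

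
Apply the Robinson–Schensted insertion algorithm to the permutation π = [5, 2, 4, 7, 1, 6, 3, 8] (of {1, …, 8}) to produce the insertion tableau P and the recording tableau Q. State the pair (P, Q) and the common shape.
P = [1, 3, 6, 8] / [2, 4] / [5, 7];  Q = [1, 3, 4, 8] / [2, 6] / [5, 7];  common shape = (4, 2, 2)

Row-insert the values π_1, π_2, … into P one at a time, bumping the leftmost entry strictly greater than the inserted value down to the next row. The recording tableau Q records, in position (i, j), the step at which that cell was added to P.
  Insert 5 (step 1): P = [5];  Q = [1]
  Insert 2 (step 2): P = [2] / [5];  Q = [1] / [2]
  Insert 4 (step 3): P = [2, 4] / [5];  Q = [1, 3] / [2]
  Insert 7 (step 4): P = [2, 4, 7] / [5];  Q = [1, 3, 4] / [2]
  Insert 1 (step 5): P = [1, 4, 7] / [2] / [5];  Q = [1, 3, 4] / [2] / [5]
  Insert 6 (step 6): P = [1, 4, 6] / [2, 7] / [5];  Q = [1, 3, 4] / [2, 6] / [5]
  Insert 3 (step 7): P = [1, 3, 6] / [2, 4] / [5, 7];  Q = [1, 3, 4] / [2, 6] / [5, 7]
  Insert 8 (step 8): P = [1, 3, 6, 8] / [2, 4] / [5, 7];  Q = [1, 3, 4, 8] / [2, 6] / [5, 7]
Final shape: (4, 2, 2).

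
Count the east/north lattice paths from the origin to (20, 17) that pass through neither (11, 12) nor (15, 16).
Number of paths = 11963140144

Inclusion–exclusion. Total paths: C(37, 20) = 15905368710. Through P₁: C(23, 11)·C(14, 9) = 2706860156. Through P₂: C(31, 15)·C(6, 5) = 1803241170. Since P₁ is strictly southwest of P₂, a monotone path through both must visit P₁ then P₂; paths through both = C(23, 11)·C(8, 4)·C(6, 5) = 567872760. Avoid both = 15905368710 − 2706860156 − 1803241170 + 567872760 = 11963140144.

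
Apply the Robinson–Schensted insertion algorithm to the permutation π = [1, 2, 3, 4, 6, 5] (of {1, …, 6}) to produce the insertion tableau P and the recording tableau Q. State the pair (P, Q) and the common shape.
P = [1, 2, 3, 4, 5] / [6];  Q = [1, 2, 3, 4, 5] / [6];  common shape = (5, 1)

Row-insert the values π_1, π_2, … into P one at a time, bumping the leftmost entry strictly greater than the inserted value down to the next row. The recording tableau Q records, in position (i, j), the step at which that cell was added to P.
  Insert 1 (step 1): P = [1];  Q = [1]
  Insert 2 (step 2): P = [1, 2];  Q = [1, 2]
  Insert 3 (step 3): P = [1, 2, 3];  Q = [1, 2, 3]
  Insert 4 (step 4): P = [1, 2, 3, 4];  Q = [1, 2, 3, 4]
  Insert 6 (step 5): P = [1, 2, 3, 4, 6];  Q = [1, 2, 3, 4, 5]
  Insert 5 (step 6): P = [1, 2, 3, 4, 5] / [6];  Q = [1, 2, 3, 4, 5] / [6]
Final shape: (5, 1).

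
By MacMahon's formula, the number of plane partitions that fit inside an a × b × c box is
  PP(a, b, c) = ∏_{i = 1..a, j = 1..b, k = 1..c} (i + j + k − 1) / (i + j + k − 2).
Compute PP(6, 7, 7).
PP(6, 7, 7) = 872299918503728

Evaluate the triple product over i = 1..6, j = 1..7, k = 1..7. The factors are (2/1) · (3/2) · (4/3) · (5/4) · (6/5) · (7/6) · (8/7) · (3/2) · … (294 factors total). The numerators and denominators telescope so the product is an integer; carrying out the multiplication exactly gives PP(6, 7, 7) = 872299918503728.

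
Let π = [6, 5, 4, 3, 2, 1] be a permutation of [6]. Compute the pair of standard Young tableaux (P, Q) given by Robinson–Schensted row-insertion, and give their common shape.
P = [1] / [2] / [3] / [4] / [5] / [6];  Q = [1] / [2] / [3] / [4] / [5] / [6];  common shape = (1, 1, 1, 1, 1, 1)

Row-insert the values π_1, π_2, … into P one at a time, bumping the leftmost entry strictly greater than the inserted value down to the next row. The recording tableau Q records, in position (i, j), the step at which that cell was added to P.
  Insert 6 (step 1): P = [6];  Q = [1]
  Insert 5 (step 2): P = [5] / [6];  Q = [1] / [2]
  Insert 4 (step 3): P = [4] / [5] / [6];  Q = [1] / [2] / [3]
  Insert 3 (step 4): P = [3] / [4] / [5] / [6];  Q = [1] / [2] / [3] / [4]
  Insert 2 (step 5): P = [2] / [3] / [4] / [5] / [6];  Q = [1] / [2] / [3] / [4] / [5]
  Insert 1 (step 6): P = [1] / [2] / [3] / [4] / [5] / [6];  Q = [1] / [2] / [3] / [4] / [5] / [6]
Final shape: (1, 1, 1, 1, 1, 1).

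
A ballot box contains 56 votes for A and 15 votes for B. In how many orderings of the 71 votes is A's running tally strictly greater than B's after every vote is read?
Strict-lead orderings = 528226935551704

Total orderings of the 71 votes with 56 for A: C(71, 56) = 914734449370024. By the Bertrand ballot formula (Cycle Lemma / reflection principle), the number of orderings in which A is strictly ahead of B throughout is (p − q)/(p + q) · C(p + q, p) = (56 − 15)/(56 + 15) · 914734449370024 = 528226935551704.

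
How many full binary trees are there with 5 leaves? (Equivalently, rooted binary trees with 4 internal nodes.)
C_4 = 14

These full binary trees are counted by the Catalan number C_n = (1/(n + 1)) · C(2n, n). For n = 4: C_4 = (1/5) · C(8, 4) = 70/5 = 14.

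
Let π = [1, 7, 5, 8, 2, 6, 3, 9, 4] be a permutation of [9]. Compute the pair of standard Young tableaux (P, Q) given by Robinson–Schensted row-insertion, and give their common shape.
P = [1, 2, 3, 4] / [5, 6, 9] / [7, 8];  Q = [1, 2, 4, 8] / [3, 6, 9] / [5, 7];  common shape = (4, 3, 2)

Row-insert the values π_1, π_2, … into P one at a time, bumping the leftmost entry strictly greater than the inserted value down to the next row. The recording tableau Q records, in position (i, j), the step at which that cell was added to P.
  Insert 1 (step 1): P = [1];  Q = [1]
  Insert 7 (step 2): P = [1, 7];  Q = [1, 2]
  Insert 5 (step 3): P = [1, 5] / [7];  Q = [1, 2] / [3]
  Insert 8 (step 4): P = [1, 5, 8] / [7];  Q = [1, 2, 4] / [3]
  Insert 2 (step 5): P = [1, 2, 8] / [5] / [7];  Q = [1, 2, 4] / [3] / [5]
  Insert 6 (step 6): P = [1, 2, 6] / [5, 8] / [7];  Q = [1, 2, 4] / [3, 6] / [5]
  Insert 3 (step 7): P = [1, 2, 3] / [5, 6] / [7, 8];  Q = [1, 2, 4] / [3, 6] / [5, 7]
  Insert 9 (step 8): P = [1, 2, 3, 9] / [5, 6] / [7, 8];  Q = [1, 2, 4, 8] / [3, 6] / [5, 7]
  Insert 4 (step 9): P = [1, 2, 3, 4] / [5, 6, 9] / [7, 8];  Q = [1, 2, 4, 8] / [3, 6, 9] / [5, 7]
Final shape: (4, 3, 2).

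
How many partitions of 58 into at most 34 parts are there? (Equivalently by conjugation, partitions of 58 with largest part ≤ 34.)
p(58, parts ≤ 34) = 709457

Use the recurrence p(n, m) = p(n, m−1) + p(n−m, m): either the largest part is < m (count p(n, m−1)) or the largest part is exactly m (remove one copy of m, count p(n−m, m)). With p(0, ·) = 1 this gives p(58, parts ≤ 34) = 709457. (By conjugating Young diagrams, this also counts partitions of 58 into at most 34 parts.)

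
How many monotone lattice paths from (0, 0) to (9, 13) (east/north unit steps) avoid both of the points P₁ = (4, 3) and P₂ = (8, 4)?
Number of paths = 389115

Inclusion–exclusion. Total paths: C(22, 9) = 497420. Through P₁: C(7, 4)·C(15, 5) = 105105. Through P₂: C(12, 8)·C(10, 1) = 4950. Since P₁ is strictly southwest of P₂, a monotone path through both must visit P₁ then P₂; paths through both = C(7, 4)·C(5, 4)·C(10, 1) = 1750. Avoid both = 497420 − 105105 − 4950 + 1750 = 389115.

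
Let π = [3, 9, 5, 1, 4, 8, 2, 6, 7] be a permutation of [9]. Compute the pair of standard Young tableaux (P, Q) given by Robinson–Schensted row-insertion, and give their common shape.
P = [1, 2, 6, 7] / [3, 4, 8] / [5] / [9];  Q = [1, 2, 6, 9] / [3, 5, 8] / [4] / [7];  common shape = (4, 3, 1, 1)

Row-insert the values π_1, π_2, … into P one at a time, bumping the leftmost entry strictly greater than the inserted value down to the next row. The recording tableau Q records, in position (i, j), the step at which that cell was added to P.
  Insert 3 (step 1): P = [3];  Q = [1]
  Insert 9 (step 2): P = [3, 9];  Q = [1, 2]
  Insert 5 (step 3): P = [3, 5] / [9];  Q = [1, 2] / [3]
  Insert 1 (step 4): P = [1, 5] / [3] / [9];  Q = [1, 2] / [3] / [4]
  Insert 4 (step 5): P = [1, 4] / [3, 5] / [9];  Q = [1, 2] / [3, 5] / [4]
  Insert 8 (step 6): P = [1, 4, 8] / [3, 5] / [9];  Q = [1, 2, 6] / [3, 5] / [4]
  Insert 2 (step 7): P = [1, 2, 8] / [3, 4] / [5] / [9];  Q = [1, 2, 6] / [3, 5] / [4] / [7]
  Insert 6 (step 8): P = [1, 2, 6] / [3, 4, 8] / [5] / [9];  Q = [1, 2, 6] / [3, 5, 8] / [4] / [7]
  Insert 7 (step 9): P = [1, 2, 6, 7] / [3, 4, 8] / [5] / [9];  Q = [1, 2, 6, 9] / [3, 5, 8] / [4] / [7]
Final shape: (4, 3, 1, 1).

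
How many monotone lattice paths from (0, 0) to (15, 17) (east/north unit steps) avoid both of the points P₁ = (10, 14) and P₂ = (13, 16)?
Number of paths = 311138319

Inclusion–exclusion. Total paths: C(32, 15) = 565722720. Through P₁: C(24, 10)·C(8, 5) = 109830336. Through P₂: C(29, 13)·C(3, 2) = 203591745. Since P₁ is strictly southwest of P₂, a monotone path through both must visit P₁ then P₂; paths through both = C(24, 10)·C(5, 3)·C(3, 2) = 58837680. Avoid both = 565722720 − 109830336 − 203591745 + 58837680 = 311138319.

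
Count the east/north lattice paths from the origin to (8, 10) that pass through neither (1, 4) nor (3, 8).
Number of paths = 33288

Inclusion–exclusion. Total paths: C(18, 8) = 43758. Through P₁: C(5, 1)·C(13, 7) = 8580. Through P₂: C(11, 3)·C(7, 5) = 3465. Since P₁ is strictly southwest of P₂, a monotone path through both must visit P₁ then P₂; paths through both = C(5, 1)·C(6, 2)·C(7, 5) = 1575. Avoid both = 43758 − 8580 − 3465 + 1575 = 33288.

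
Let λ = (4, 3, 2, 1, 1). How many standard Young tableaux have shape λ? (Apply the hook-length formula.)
# SYT of shape (4, 3, 2, 1, 1) = 2310

Hook-length formula: f^λ = n! / Π hook(c), product over all cells c of the Young diagram. For λ = (4, 3, 2, 1, 1), n = 11 boxes. Hook lengths by row (left-to-right, top-to-bottom): [8, 5, 3, 1]; [6, 3, 1]; [4, 1]; [2]; [1]. Product of hooks = 17280. So f^λ = 11! / 17280 = 39916800 / 17280 = 2310.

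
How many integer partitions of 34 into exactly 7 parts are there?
p(34, 7 parts) = 1175

Partitions of n into exactly k parts are in bijection with partitions of n − k into at most k parts (subtract 1 from each part). So p(34, exactly 7) = p(27, parts ≤ 7). Computing via the recurrence p(m, j) = p(m, j−1) + p(m−j, j) gives 1175.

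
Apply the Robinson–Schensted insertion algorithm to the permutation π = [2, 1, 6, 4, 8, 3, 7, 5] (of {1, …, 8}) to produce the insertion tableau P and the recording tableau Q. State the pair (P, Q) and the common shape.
P = [1, 3, 5] / [2, 4, 7] / [6, 8];  Q = [1, 3, 5] / [2, 4, 7] / [6, 8];  common shape = (3, 3, 2)

Row-insert the values π_1, π_2, … into P one at a time, bumping the leftmost entry strictly greater than the inserted value down to the next row. The recording tableau Q records, in position (i, j), the step at which that cell was added to P.
  Insert 2 (step 1): P = [2];  Q = [1]
  Insert 1 (step 2): P = [1] / [2];  Q = [1] / [2]
  Insert 6 (step 3): P = [1, 6] / [2];  Q = [1, 3] / [2]
  Insert 4 (step 4): P = [1, 4] / [2, 6];  Q = [1, 3] / [2, 4]
  Insert 8 (step 5): P = [1, 4, 8] / [2, 6];  Q = [1, 3, 5] / [2, 4]
  Insert 3 (step 6): P = [1, 3, 8] / [2, 4] / [6];  Q = [1, 3, 5] / [2, 4] / [6]
  Insert 7 (step 7): P = [1, 3, 7] / [2, 4, 8] / [6];  Q = [1, 3, 5] / [2, 4, 7] / [6]
  Insert 5 (step 8): P = [1, 3, 5] / [2, 4, 7] / [6, 8];  Q = [1, 3, 5] / [2, 4, 7] / [6, 8]
Final shape: (3, 3, 2).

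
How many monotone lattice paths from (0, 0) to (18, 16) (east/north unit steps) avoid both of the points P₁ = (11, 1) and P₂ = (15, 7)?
Number of paths = 2164949622

Inclusion–exclusion. Total paths: C(34, 18) = 2203961430. Through P₁: C(12, 11)·C(22, 7) = 2046528. Through P₂: C(22, 15)·C(12, 3) = 37519680. Since P₁ is strictly southwest of P₂, a monotone path through both must visit P₁ then P₂; paths through both = C(12, 11)·C(10, 4)·C(12, 3) = 554400. Avoid both = 2203961430 − 2046528 − 37519680 + 554400 = 2164949622.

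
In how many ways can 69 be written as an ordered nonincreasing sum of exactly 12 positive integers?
p(69, 12 parts) = 237405

Partitions of n into exactly k parts are in bijection with partitions of n − k into at most k parts (subtract 1 from each part). So p(69, exactly 12) = p(57, parts ≤ 12). Computing via the recurrence p(m, j) = p(m, j−1) + p(m−j, j) gives 237405.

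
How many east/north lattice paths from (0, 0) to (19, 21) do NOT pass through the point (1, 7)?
Number of paths = 127510923600

Total paths from (0, 0) to (19, 21): C(40, 19) = 131282408400. Paths through (1, 7): (paths (0, 0) → (1, 7)) × (paths (1, 7) → (19, 21)) = C(8, 1) · C(32, 18) = 8 · 471435600 = 3771484800. Avoidance count = 131282408400 − 3771484800 = 127510923600.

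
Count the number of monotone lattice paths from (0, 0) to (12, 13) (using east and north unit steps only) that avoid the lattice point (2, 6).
Number of paths = 4655756

Total paths from (0, 0) to (12, 13): C(25, 12) = 5200300. Paths through (2, 6): (paths (0, 0) → (2, 6)) × (paths (2, 6) → (12, 13)) = C(8, 2) · C(17, 10) = 28 · 19448 = 544544. Avoidance count = 5200300 − 544544 = 4655756.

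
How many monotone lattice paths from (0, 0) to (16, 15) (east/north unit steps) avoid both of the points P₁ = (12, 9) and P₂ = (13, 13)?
Number of paths = 149505395

Inclusion–exclusion. Total paths: C(31, 16) = 300540195. Through P₁: C(21, 12)·C(10, 4) = 61725300. Through P₂: C(26, 13)·C(5, 3) = 104006000. Since P₁ is strictly southwest of P₂, a monotone path through both must visit P₁ then P₂; paths through both = C(21, 12)·C(5, 1)·C(5, 3) = 14696500. Avoid both = 300540195 − 61725300 − 104006000 + 14696500 = 149505395.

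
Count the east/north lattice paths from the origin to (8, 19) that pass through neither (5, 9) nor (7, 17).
Number of paths = 879461

Inclusion–exclusion. Total paths: C(27, 8) = 2220075. Through P₁: C(14, 5)·C(13, 3) = 572572. Through P₂: C(24, 7)·C(3, 1) = 1038312. Since P₁ is strictly southwest of P₂, a monotone path through both must visit P₁ then P₂; paths through both = C(14, 5)·C(10, 2)·C(3, 1) = 270270. Avoid both = 2220075 − 572572 − 1038312 + 270270 = 879461.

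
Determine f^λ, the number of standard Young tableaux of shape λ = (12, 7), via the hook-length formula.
# SYT of shape (12, 7) = 23256

Hook-length formula: f^λ = n! / Π hook(c), product over all cells c of the Young diagram. For λ = (12, 7), n = 19 boxes. Hook lengths by row (left-to-right, top-to-bottom): [13, 12, 11, 10, 9, 8, 7, 5, 4, 3, 2, 1]; [7, 6, 5, 4, 3, 2, 1]. Product of hooks = 5230697472000. So f^λ = 19! / 5230697472000 = 121645100408832000 / 5230697472000 = 23256.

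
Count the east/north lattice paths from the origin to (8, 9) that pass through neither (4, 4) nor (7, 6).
Number of paths = 11426

Inclusion–exclusion. Total paths: C(17, 8) = 24310. Through P₁: C(8, 4)·C(9, 4) = 8820. Through P₂: C(13, 7)·C(4, 1) = 6864. Since P₁ is strictly southwest of P₂, a monotone path through both must visit P₁ then P₂; paths through both = C(8, 4)·C(5, 3)·C(4, 1) = 2800. Avoid both = 24310 − 8820 − 6864 + 2800 = 11426.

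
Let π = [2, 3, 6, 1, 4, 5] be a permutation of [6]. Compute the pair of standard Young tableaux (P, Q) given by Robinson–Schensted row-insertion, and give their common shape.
P = [1, 3, 4, 5] / [2, 6];  Q = [1, 2, 3, 6] / [4, 5];  common shape = (4, 2)

Row-insert the values π_1, π_2, … into P one at a time, bumping the leftmost entry strictly greater than the inserted value down to the next row. The recording tableau Q records, in position (i, j), the step at which that cell was added to P.
  Insert 2 (step 1): P = [2];  Q = [1]
  Insert 3 (step 2): P = [2, 3];  Q = [1, 2]
  Insert 6 (step 3): P = [2, 3, 6];  Q = [1, 2, 3]
  Insert 1 (step 4): P = [1, 3, 6] / [2];  Q = [1, 2, 3] / [4]
  Insert 4 (step 5): P = [1, 3, 4] / [2, 6];  Q = [1, 2, 3] / [4, 5]
  Insert 5 (step 6): P = [1, 3, 4, 5] / [2, 6];  Q = [1, 2, 3, 6] / [4, 5]
Final shape: (4, 2).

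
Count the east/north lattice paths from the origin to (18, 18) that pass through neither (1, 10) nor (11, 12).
Number of paths = 6744317943

Inclusion–exclusion. Total paths: C(36, 18) = 9075135300. Through P₁: C(11, 1)·C(25, 17) = 11897325. Through P₂: C(23, 11)·C(13, 7) = 2320165848. Since P₁ is strictly southwest of P₂, a monotone path through both must visit P₁ then P₂; paths through both = C(11, 1)·C(12, 10)·C(13, 7) = 1245816. Avoid both = 9075135300 − 11897325 − 2320165848 + 1245816 = 6744317943.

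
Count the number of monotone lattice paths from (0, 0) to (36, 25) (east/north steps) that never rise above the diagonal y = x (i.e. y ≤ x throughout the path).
Number of paths = 28530105553459692

By the reflection principle (André's argument), the number of monotone paths to (36, 25) with n ≤ m that never go above y = x is C(61, 36) − C(61, 37) = 87967825456500717 − 59437719903041025 = 28530105553459692.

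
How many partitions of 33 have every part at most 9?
p(33, parts ≤ 9) = 4904

Use the recurrence p(n, m) = p(n, m−1) + p(n−m, m): either the largest part is < m (count p(n, m−1)) or the largest part is exactly m (remove one copy of m, count p(n−m, m)). With p(0, ·) = 1 this gives p(33, parts ≤ 9) = 4904. (By conjugating Young diagrams, this also counts partitions of 33 into at most 9 parts.)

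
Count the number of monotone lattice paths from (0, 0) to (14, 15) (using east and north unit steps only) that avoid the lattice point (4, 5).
Number of paths = 54279504

Total paths from (0, 0) to (14, 15): C(29, 14) = 77558760. Paths through (4, 5): (paths (0, 0) → (4, 5)) × (paths (4, 5) → (14, 15)) = C(9, 4) · C(20, 10) = 126 · 184756 = 23279256. Avoidance count = 77558760 − 23279256 = 54279504.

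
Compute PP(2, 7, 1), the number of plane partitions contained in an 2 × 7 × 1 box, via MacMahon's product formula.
PP(2, 7, 1) = 36

Evaluate the triple product over i = 1..2, j = 1..7, k = 1..1. The factors are (2/1) · (3/2) · (4/3) · (5/4) · (6/5) · (7/6) · (8/7) · (3/2) · … (14 factors total). The numerators and denominators telescope so the product is an integer; carrying out the multiplication exactly gives PP(2, 7, 1) = 36.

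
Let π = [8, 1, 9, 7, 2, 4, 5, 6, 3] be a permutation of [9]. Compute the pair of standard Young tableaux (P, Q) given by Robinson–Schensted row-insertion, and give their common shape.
P = [1, 2, 3, 5, 6] / [4, 9] / [7] / [8];  Q = [1, 3, 6, 7, 8] / [2, 4] / [5] / [9];  common shape = (5, 2, 1, 1)

Row-insert the values π_1, π_2, … into P one at a time, bumping the leftmost entry strictly greater than the inserted value down to the next row. The recording tableau Q records, in position (i, j), the step at which that cell was added to P.
  Insert 8 (step 1): P = [8];  Q = [1]
  Insert 1 (step 2): P = [1] / [8];  Q = [1] / [2]
  Insert 9 (step 3): P = [1, 9] / [8];  Q = [1, 3] / [2]
  Insert 7 (step 4): P = [1, 7] / [8, 9];  Q = [1, 3] / [2, 4]
  Insert 2 (step 5): P = [1, 2] / [7, 9] / [8];  Q = [1, 3] / [2, 4] / [5]
  Insert 4 (step 6): P = [1, 2, 4] / [7, 9] / [8];  Q = [1, 3, 6] / [2, 4] / [5]
  Insert 5 (step 7): P = [1, 2, 4, 5] / [7, 9] / [8];  Q = [1, 3, 6, 7] / [2, 4] / [5]
  Insert 6 (step 8): P = [1, 2, 4, 5, 6] / [7, 9] / [8];  Q = [1, 3, 6, 7, 8] / [2, 4] / [5]
  Insert 3 (step 9): P = [1, 2, 3, 5, 6] / [4, 9] / [7] / [8];  Q = [1, 3, 6, 7, 8] / [2, 4] / [5] / [9]
Final shape: (5, 2, 1, 1).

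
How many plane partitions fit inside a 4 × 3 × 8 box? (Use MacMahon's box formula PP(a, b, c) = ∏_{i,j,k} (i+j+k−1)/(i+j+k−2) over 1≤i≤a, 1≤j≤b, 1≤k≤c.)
PP(4, 3, 8) = 4723719

Evaluate the triple product over i = 1..4, j = 1..3, k = 1..8. The factors are (2/1) · (3/2) · (4/3) · (5/4) · (6/5) · (7/6) · (8/7) · (9/8) · … (96 factors total). The numerators and denominators telescope so the product is an integer; carrying out the multiplication exactly gives PP(4, 3, 8) = 4723719.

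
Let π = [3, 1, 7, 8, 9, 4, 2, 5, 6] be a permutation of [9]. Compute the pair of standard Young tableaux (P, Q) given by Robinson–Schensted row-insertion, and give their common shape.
P = [1, 2, 5, 6] / [3, 4, 8, 9] / [7];  Q = [1, 3, 4, 5] / [2, 6, 8, 9] / [7];  common shape = (4, 4, 1)

Row-insert the values π_1, π_2, … into P one at a time, bumping the leftmost entry strictly greater than the inserted value down to the next row. The recording tableau Q records, in position (i, j), the step at which that cell was added to P.
  Insert 3 (step 1): P = [3];  Q = [1]
  Insert 1 (step 2): P = [1] / [3];  Q = [1] / [2]
  Insert 7 (step 3): P = [1, 7] / [3];  Q = [1, 3] / [2]
  Insert 8 (step 4): P = [1, 7, 8] / [3];  Q = [1, 3, 4] / [2]
  Insert 9 (step 5): P = [1, 7, 8, 9] / [3];  Q = [1, 3, 4, 5] / [2]
  Insert 4 (step 6): P = [1, 4, 8, 9] / [3, 7];  Q = [1, 3, 4, 5] / [2, 6]
  Insert 2 (step 7): P = [1, 2, 8, 9] / [3, 4] / [7];  Q = [1, 3, 4, 5] / [2, 6] / [7]
  Insert 5 (step 8): P = [1, 2, 5, 9] / [3, 4, 8] / [7];  Q = [1, 3, 4, 5] / [2, 6, 8] / [7]
  Insert 6 (step 9): P = [1, 2, 5, 6] / [3, 4, 8, 9] / [7];  Q = [1, 3, 4, 5] / [2, 6, 8, 9] / [7]
Final shape: (4, 4, 1).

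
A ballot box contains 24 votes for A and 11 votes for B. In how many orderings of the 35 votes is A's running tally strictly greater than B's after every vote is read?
Strict-lead orderings = 154969620

Total orderings of the 35 votes with 24 for A: C(35, 24) = 417225900. By the Bertrand ballot formula (Cycle Lemma / reflection principle), the number of orderings in which A is strictly ahead of B throughout is (p − q)/(p + q) · C(p + q, p) = (24 − 11)/(24 + 11) · 417225900 = 154969620.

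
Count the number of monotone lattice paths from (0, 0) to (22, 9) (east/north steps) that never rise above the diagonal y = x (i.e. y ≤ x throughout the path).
Number of paths = 12271350

By the reflection principle (André's argument), the number of monotone paths to (22, 9) with n ≤ m that never go above y = x is C(31, 22) − C(31, 23) = 20160075 − 7888725 = 12271350.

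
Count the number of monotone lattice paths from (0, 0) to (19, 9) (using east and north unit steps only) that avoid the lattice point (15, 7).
Number of paths = 4348740

Total paths from (0, 0) to (19, 9): C(28, 19) = 6906900. Paths through (15, 7): (paths (0, 0) → (15, 7)) × (paths (15, 7) → (19, 9)) = C(22, 15) · C(6, 4) = 170544 · 15 = 2558160. Avoidance count = 6906900 − 2558160 = 4348740.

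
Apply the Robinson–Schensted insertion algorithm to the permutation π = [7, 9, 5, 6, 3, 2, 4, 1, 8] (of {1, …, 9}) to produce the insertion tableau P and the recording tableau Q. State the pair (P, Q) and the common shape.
P = [1, 4, 8] / [2, 6] / [3, 9] / [5] / [7];  Q = [1, 2, 9] / [3, 4] / [5, 7] / [6] / [8];  common shape = (3, 2, 2, 1, 1)

Row-insert the values π_1, π_2, … into P one at a time, bumping the leftmost entry strictly greater than the inserted value down to the next row. The recording tableau Q records, in position (i, j), the step at which that cell was added to P.
  Insert 7 (step 1): P = [7];  Q = [1]
  Insert 9 (step 2): P = [7, 9];  Q = [1, 2]
  Insert 5 (step 3): P = [5, 9] / [7];  Q = [1, 2] / [3]
  Insert 6 (step 4): P = [5, 6] / [7, 9];  Q = [1, 2] / [3, 4]
  Insert 3 (step 5): P = [3, 6] / [5, 9] / [7];  Q = [1, 2] / [3, 4] / [5]
  Insert 2 (step 6): P = [2, 6] / [3, 9] / [5] / [7];  Q = [1, 2] / [3, 4] / [5] / [6]
  Insert 4 (step 7): P = [2, 4] / [3, 6] / [5, 9] / [7];  Q = [1, 2] / [3, 4] / [5, 7] / [6]
  Insert 1 (step 8): P = [1, 4] / [2, 6] / [3, 9] / [5] / [7];  Q = [1, 2] / [3, 4] / [5, 7] / [6] / [8]
  Insert 8 (step 9): P = [1, 4, 8] / [2, 6] / [3, 9] / [5] / [7];  Q = [1, 2, 9] / [3, 4] / [5, 7] / [6] / [8]
Final shape: (3, 2, 2, 1, 1).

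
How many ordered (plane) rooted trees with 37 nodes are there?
C_36 = 11959798385860453492

These ordered rooted trees are counted by the Catalan number C_n = (1/(n + 1)) · C(2n, n). For n = 36: C_36 = (1/37) · C(72, 36) = 442512540276836779204/37 = 11959798385860453492.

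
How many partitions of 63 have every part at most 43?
p(63, parts ≤ 43) = 1503412

Use the recurrence p(n, m) = p(n, m−1) + p(n−m, m): either the largest part is < m (count p(n, m−1)) or the largest part is exactly m (remove one copy of m, count p(n−m, m)). With p(0, ·) = 1 this gives p(63, parts ≤ 43) = 1503412. (By conjugating Young diagrams, this also counts partitions of 63 into at most 43 parts.)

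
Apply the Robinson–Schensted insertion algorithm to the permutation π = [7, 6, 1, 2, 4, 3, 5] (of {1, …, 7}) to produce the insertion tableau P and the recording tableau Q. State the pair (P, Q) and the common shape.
P = [1, 2, 3, 5] / [4] / [6] / [7];  Q = [1, 4, 5, 7] / [2] / [3] / [6];  common shape = (4, 1, 1, 1)

Row-insert the values π_1, π_2, … into P one at a time, bumping the leftmost entry strictly greater than the inserted value down to the next row. The recording tableau Q records, in position (i, j), the step at which that cell was added to P.
  Insert 7 (step 1): P = [7];  Q = [1]
  Insert 6 (step 2): P = [6] / [7];  Q = [1] / [2]
  Insert 1 (step 3): P = [1] / [6] / [7];  Q = [1] / [2] / [3]
  Insert 2 (step 4): P = [1, 2] / [6] / [7];  Q = [1, 4] / [2] / [3]
  Insert 4 (step 5): P = [1, 2, 4] / [6] / [7];  Q = [1, 4, 5] / [2] / [3]
  Insert 3 (step 6): P = [1, 2, 3] / [4] / [6] / [7];  Q = [1, 4, 5] / [2] / [3] / [6]
  Insert 5 (step 7): P = [1, 2, 3, 5] / [4] / [6] / [7];  Q = [1, 4, 5, 7] / [2] / [3] / [6]
Final shape: (4, 1, 1, 1).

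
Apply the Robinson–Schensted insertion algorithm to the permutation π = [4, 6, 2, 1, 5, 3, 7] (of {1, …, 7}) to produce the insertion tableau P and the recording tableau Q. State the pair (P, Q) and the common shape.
P = [1, 3, 7] / [2, 5] / [4, 6];  Q = [1, 2, 7] / [3, 5] / [4, 6];  common shape = (3, 2, 2)

Row-insert the values π_1, π_2, … into P one at a time, bumping the leftmost entry strictly greater than the inserted value down to the next row. The recording tableau Q records, in position (i, j), the step at which that cell was added to P.
  Insert 4 (step 1): P = [4];  Q = [1]
  Insert 6 (step 2): P = [4, 6];  Q = [1, 2]
  Insert 2 (step 3): P = [2, 6] / [4];  Q = [1, 2] / [3]
  Insert 1 (step 4): P = [1, 6] / [2] / [4];  Q = [1, 2] / [3] / [4]
  Insert 5 (step 5): P = [1, 5] / [2, 6] / [4];  Q = [1, 2] / [3, 5] / [4]
  Insert 3 (step 6): P = [1, 3] / [2, 5] / [4, 6];  Q = [1, 2] / [3, 5] / [4, 6]
  Insert 7 (step 7): P = [1, 3, 7] / [2, 5] / [4, 6];  Q = [1, 2, 7] / [3, 5] / [4, 6]
Final shape: (3, 2, 2).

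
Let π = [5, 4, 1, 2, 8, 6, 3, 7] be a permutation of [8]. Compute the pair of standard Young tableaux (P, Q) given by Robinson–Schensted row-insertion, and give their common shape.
P = [1, 2, 3, 7] / [4, 6] / [5, 8];  Q = [1, 4, 5, 8] / [2, 6] / [3, 7];  common shape = (4, 2, 2)

Row-insert the values π_1, π_2, … into P one at a time, bumping the leftmost entry strictly greater than the inserted value down to the next row. The recording tableau Q records, in position (i, j), the step at which that cell was added to P.
  Insert 5 (step 1): P = [5];  Q = [1]
  Insert 4 (step 2): P = [4] / [5];  Q = [1] / [2]
  Insert 1 (step 3): P = [1] / [4] / [5];  Q = [1] / [2] / [3]
  Insert 2 (step 4): P = [1, 2] / [4] / [5];  Q = [1, 4] / [2] / [3]
  Insert 8 (step 5): P = [1, 2, 8] / [4] / [5];  Q = [1, 4, 5] / [2] / [3]
  Insert 6 (step 6): P = [1, 2, 6] / [4, 8] / [5];  Q = [1, 4, 5] / [2, 6] / [3]
  Insert 3 (step 7): P = [1, 2, 3] / [4, 6] / [5, 8];  Q = [1, 4, 5] / [2, 6] / [3, 7]
  Insert 7 (step 8): P = [1, 2, 3, 7] / [4, 6] / [5, 8];  Q = [1, 4, 5, 8] / [2, 6] / [3, 7]
Final shape: (4, 2, 2).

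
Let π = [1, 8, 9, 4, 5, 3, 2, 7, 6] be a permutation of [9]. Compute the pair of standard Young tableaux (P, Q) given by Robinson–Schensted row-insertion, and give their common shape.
P = [1, 2, 5, 6] / [3, 7] / [4, 9] / [8];  Q = [1, 2, 3, 8] / [4, 5] / [6, 9] / [7];  common shape = (4, 2, 2, 1)

Row-insert the values π_1, π_2, … into P one at a time, bumping the leftmost entry strictly greater than the inserted value down to the next row. The recording tableau Q records, in position (i, j), the step at which that cell was added to P.
  Insert 1 (step 1): P = [1];  Q = [1]
  Insert 8 (step 2): P = [1, 8];  Q = [1, 2]
  Insert 9 (step 3): P = [1, 8, 9];  Q = [1, 2, 3]
  Insert 4 (step 4): P = [1, 4, 9] / [8];  Q = [1, 2, 3] / [4]
  Insert 5 (step 5): P = [1, 4, 5] / [8, 9];  Q = [1, 2, 3] / [4, 5]
  Insert 3 (step 6): P = [1, 3, 5] / [4, 9] / [8];  Q = [1, 2, 3] / [4, 5] / [6]
  Insert 2 (step 7): P = [1, 2, 5] / [3, 9] / [4] / [8];  Q = [1, 2, 3] / [4, 5] / [6] / [7]
  Insert 7 (step 8): P = [1, 2, 5, 7] / [3, 9] / [4] / [8];  Q = [1, 2, 3, 8] / [4, 5] / [6] / [7]
  Insert 6 (step 9): P = [1, 2, 5, 6] / [3, 7] / [4, 9] / [8];  Q = [1, 2, 3, 8] / [4, 5] / [6, 9] / [7]
Final shape: (4, 2, 2, 1).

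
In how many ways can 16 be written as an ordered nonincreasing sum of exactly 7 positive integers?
p(16, 7 parts) = 28

Partitions of n into exactly k parts ↔ partitions of n − k into at most k parts (subtract 1 from each part). For n = 16, k = 7, the partitions are: 10+1+1+1+1+1+1, 9+2+1+1+1+1+1, 8+3+1+1+1+1+1, 8+2+2+1+1+1+1, 7+4+1+1+1+1+1, 7+3+2+1+1+1+1, 7+2+2+2+1+1+1, 6+5+1+1+1+1+1, 6+4+2+1+1+1+1, 6+3+3+1+1+1+1, 6+3+2+2+1+1+1, 6+2+2+2+2+1+1, 5+5+2+1+1+1+1, 5+4+3+1+1+1+1, 5+4+2+2+1+1+1, 5+3+3+2+1+1+1, 5+3+2+2+2+1+1, 5+2+2+2+2+2+1, 4+4+4+1+1+1+1, 4+4+3+2+1+1+1, 4+4+2+2+2+1+1, 4+3+3+3+1+1+1, 4+3+3+2+2+1+1, 4+3+2+2+2+2+1, 4+2+2+2+2+2+2, 3+3+3+3+2+1+1, 3+3+3+2+2+2+1, 3+3+2+2+2+2+2. Count = 28.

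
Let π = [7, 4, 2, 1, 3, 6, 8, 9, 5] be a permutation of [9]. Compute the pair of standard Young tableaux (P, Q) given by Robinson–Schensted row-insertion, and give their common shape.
P = [1, 3, 5, 8, 9] / [2, 6] / [4] / [7];  Q = [1, 5, 6, 7, 8] / [2, 9] / [3] / [4];  common shape = (5, 2, 1, 1)

Row-insert the values π_1, π_2, … into P one at a time, bumping the leftmost entry strictly greater than the inserted value down to the next row. The recording tableau Q records, in position (i, j), the step at which that cell was added to P.
  Insert 7 (step 1): P = [7];  Q = [1]
  Insert 4 (step 2): P = [4] / [7];  Q = [1] / [2]
  Insert 2 (step 3): P = [2] / [4] / [7];  Q = [1] / [2] / [3]
  Insert 1 (step 4): P = [1] / [2] / [4] / [7];  Q = [1] / [2] / [3] / [4]
  Insert 3 (step 5): P = [1, 3] / [2] / [4] / [7];  Q = [1, 5] / [2] / [3] / [4]
  Insert 6 (step 6): P = [1, 3, 6] / [2] / [4] / [7];  Q = [1, 5, 6] / [2] / [3] / [4]
  Insert 8 (step 7): P = [1, 3, 6, 8] / [2] / [4] / [7];  Q = [1, 5, 6, 7] / [2] / [3] / [4]
  Insert 9 (step 8): P = [1, 3, 6, 8, 9] / [2] / [4] / [7];  Q = [1, 5, 6, 7, 8] / [2] / [3] / [4]
  Insert 5 (step 9): P = [1, 3, 5, 8, 9] / [2, 6] / [4] / [7];  Q = [1, 5, 6, 7, 8] / [2, 9] / [3] / [4]
Final shape: (5, 2, 1, 1).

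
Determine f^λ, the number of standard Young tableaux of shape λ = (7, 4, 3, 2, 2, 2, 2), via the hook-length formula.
# SYT of shape (7, 4, 3, 2, 2, 2, 2) = 1313188800

Hook-length formula: f^λ = n! / Π hook(c), product over all cells c of the Young diagram. For λ = (7, 4, 3, 2, 2, 2, 2), n = 22 boxes. Hook lengths by row (left-to-right, top-to-bottom): [13, 12, 7, 5, 3, 2, 1]; [9, 8, 3, 1]; [7, 6, 1]; [5, 4]; [4, 3]; [3, 2]; [2, 1]. Product of hooks = 855932313600. So f^λ = 22! / 855932313600 = 1124000727777607680000 / 855932313600 = 1313188800.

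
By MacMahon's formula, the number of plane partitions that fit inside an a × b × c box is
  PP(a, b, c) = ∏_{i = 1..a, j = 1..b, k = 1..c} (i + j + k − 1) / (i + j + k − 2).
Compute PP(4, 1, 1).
PP(4, 1, 1) = 5

Evaluate the triple product over i = 1..4, j = 1..1, k = 1..1. The factors are (2/1) · (3/2) · (4/3) · (5/4). The numerators and denominators telescope so the product is an integer; carrying out the multiplication exactly gives PP(4, 1, 1) = 5.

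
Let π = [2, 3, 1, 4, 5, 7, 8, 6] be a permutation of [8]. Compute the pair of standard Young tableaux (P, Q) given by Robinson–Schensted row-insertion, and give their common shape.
P = [1, 3, 4, 5, 6, 8] / [2, 7];  Q = [1, 2, 4, 5, 6, 7] / [3, 8];  common shape = (6, 2)

Row-insert the values π_1, π_2, … into P one at a time, bumping the leftmost entry strictly greater than the inserted value down to the next row. The recording tableau Q records, in position (i, j), the step at which that cell was added to P.
  Insert 2 (step 1): P = [2];  Q = [1]
  Insert 3 (step 2): P = [2, 3];  Q = [1, 2]
  Insert 1 (step 3): P = [1, 3] / [2];  Q = [1, 2] / [3]
  Insert 4 (step 4): P = [1, 3, 4] / [2];  Q = [1, 2, 4] / [3]
  Insert 5 (step 5): P = [1, 3, 4, 5] / [2];  Q = [1, 2, 4, 5] / [3]
  Insert 7 (step 6): P = [1, 3, 4, 5, 7] / [2];  Q = [1, 2, 4, 5, 6] / [3]
  Insert 8 (step 7): P = [1, 3, 4, 5, 7, 8] / [2];  Q = [1, 2, 4, 5, 6, 7] / [3]
  Insert 6 (step 8): P = [1, 3, 4, 5, 6, 8] / [2, 7];  Q = [1, 2, 4, 5, 6, 7] / [3, 8]
Final shape: (6, 2).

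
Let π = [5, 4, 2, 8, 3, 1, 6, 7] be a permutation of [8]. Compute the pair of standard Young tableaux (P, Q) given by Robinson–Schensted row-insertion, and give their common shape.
P = [1, 3, 6, 7] / [2, 8] / [4] / [5];  Q = [1, 4, 7, 8] / [2, 5] / [3] / [6];  common shape = (4, 2, 1, 1)

Row-insert the values π_1, π_2, … into P one at a time, bumping the leftmost entry strictly greater than the inserted value down to the next row. The recording tableau Q records, in position (i, j), the step at which that cell was added to P.
  Insert 5 (step 1): P = [5];  Q = [1]
  Insert 4 (step 2): P = [4] / [5];  Q = [1] / [2]
  Insert 2 (step 3): P = [2] / [4] / [5];  Q = [1] / [2] / [3]
  Insert 8 (step 4): P = [2, 8] / [4] / [5];  Q = [1, 4] / [2] / [3]
  Insert 3 (step 5): P = [2, 3] / [4, 8] / [5];  Q = [1, 4] / [2, 5] / [3]
  Insert 1 (step 6): P = [1, 3] / [2, 8] / [4] / [5];  Q = [1, 4] / [2, 5] / [3] / [6]
  Insert 6 (step 7): P = [1, 3, 6] / [2, 8] / [4] / [5];  Q = [1, 4, 7] / [2, 5] / [3] / [6]
  Insert 7 (step 8): P = [1, 3, 6, 7] / [2, 8] / [4] / [5];  Q = [1, 4, 7, 8] / [2, 5] / [3] / [6]
Final shape: (4, 2, 1, 1).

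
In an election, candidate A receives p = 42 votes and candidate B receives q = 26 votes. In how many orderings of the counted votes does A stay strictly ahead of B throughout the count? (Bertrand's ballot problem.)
Strict-lead orderings = 1029844687002892992

Total orderings of the 68 votes with 42 for A: C(68, 42) = 4376839919762295216. By the Bertrand ballot formula (Cycle Lemma / reflection principle), the number of orderings in which A is strictly ahead of B throughout is (p − q)/(p + q) · C(p + q, p) = (42 − 26)/(42 + 26) · 4376839919762295216 = 1029844687002892992.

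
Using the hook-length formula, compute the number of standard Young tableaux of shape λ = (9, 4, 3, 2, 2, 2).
# SYT of shape (9, 4, 3, 2, 2, 2) = 1125590400

Hook-length formula: f^λ = n! / Π hook(c), product over all cells c of the Young diagram. For λ = (9, 4, 3, 2, 2, 2), n = 22 boxes. Hook lengths by row (left-to-right, top-to-bottom): [14, 13, 9, 7, 5, 4, 3, 2, 1]; [8, 7, 3, 1]; [6, 5, 1]; [4, 3]; [3, 2]; [2, 1]. Product of hooks = 998587699200. So f^λ = 22! / 998587699200 = 1124000727777607680000 / 998587699200 = 1125590400.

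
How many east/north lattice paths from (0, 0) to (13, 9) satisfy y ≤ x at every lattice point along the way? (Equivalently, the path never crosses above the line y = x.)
Number of paths = 177650

By the reflection principle (André's argument), the number of monotone paths to (13, 9) with n ≤ m that never go above y = x is C(22, 13) − C(22, 14) = 497420 − 319770 = 177650.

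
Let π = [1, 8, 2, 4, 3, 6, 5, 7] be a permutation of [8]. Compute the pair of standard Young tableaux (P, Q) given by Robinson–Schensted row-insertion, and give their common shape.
P = [1, 2, 3, 5, 7] / [4, 6] / [8];  Q = [1, 2, 4, 6, 8] / [3, 7] / [5];  common shape = (5, 2, 1)

Row-insert the values π_1, π_2, … into P one at a time, bumping the leftmost entry strictly greater than the inserted value down to the next row. The recording tableau Q records, in position (i, j), the step at which that cell was added to P.
  Insert 1 (step 1): P = [1];  Q = [1]
  Insert 8 (step 2): P = [1, 8];  Q = [1, 2]
  Insert 2 (step 3): P = [1, 2] / [8];  Q = [1, 2] / [3]
  Insert 4 (step 4): P = [1, 2, 4] / [8];  Q = [1, 2, 4] / [3]
  Insert 3 (step 5): P = [1, 2, 3] / [4] / [8];  Q = [1, 2, 4] / [3] / [5]
  Insert 6 (step 6): P = [1, 2, 3, 6] / [4] / [8];  Q = [1, 2, 4, 6] / [3] / [5]
  Insert 5 (step 7): P = [1, 2, 3, 5] / [4, 6] / [8];  Q = [1, 2, 4, 6] / [3, 7] / [5]
  Insert 7 (step 8): P = [1, 2, 3, 5, 7] / [4, 6] / [8];  Q = [1, 2, 4, 6, 8] / [3, 7] / [5]
Final shape: (5, 2, 1).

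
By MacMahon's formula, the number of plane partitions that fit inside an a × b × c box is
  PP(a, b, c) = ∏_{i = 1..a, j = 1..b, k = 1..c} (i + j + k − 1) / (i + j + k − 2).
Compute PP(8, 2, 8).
PP(8, 2, 8) = 34763300

Evaluate the triple product over i = 1..8, j = 1..2, k = 1..8. The factors are (2/1) · (3/2) · (4/3) · (5/4) · (6/5) · (7/6) · (8/7) · (9/8) · … (128 factors total). The numerators and denominators telescope so the product is an integer; carrying out the multiplication exactly gives PP(8, 2, 8) = 34763300.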